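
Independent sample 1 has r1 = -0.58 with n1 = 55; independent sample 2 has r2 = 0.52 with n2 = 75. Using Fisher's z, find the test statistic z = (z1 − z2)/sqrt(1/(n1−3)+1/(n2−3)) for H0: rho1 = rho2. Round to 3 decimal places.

z1 = atanh(-0.58) = -0.662463,  z2 = atanh(0.52) = 0.576340
SE = √(1/(n1−3) + 1/(n2−3)) = √(1/52 + 1/72) = √(0.0192308 + 0.0138889) = √0.0331197 = 0.181988
z = (z1 − z2)/SE = (-0.662463 − 0.576340) / 0.181988 = -1.238803 / 0.181988 = -6.807

-6.807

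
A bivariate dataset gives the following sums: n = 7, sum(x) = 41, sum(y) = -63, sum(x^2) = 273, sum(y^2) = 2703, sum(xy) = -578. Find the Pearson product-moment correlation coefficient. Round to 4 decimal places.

-0.7889

Numerator: nΣxy − (Σx)(Σy) = 7·(-578) − (41)(-63) = -1463
Denominator: √[(nΣx²−(Σx)²)(nΣy²−(Σy)²)]
  nΣx²−(Σx)² = 7·273 − 1681 = 230;  nΣy²−(Σy)² = 7·2703 − 3969 = 14952
  √(230·14952) = √3438960 = 1854.4433
r = -1463 / 1854.4433 = -0.7889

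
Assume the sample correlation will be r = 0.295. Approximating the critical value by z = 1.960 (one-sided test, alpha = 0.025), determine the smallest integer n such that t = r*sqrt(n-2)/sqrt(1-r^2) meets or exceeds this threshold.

43

r√(n−2)/√(1−r²) ≥ 1.960  ⇔  n−2 ≥ (1.960)²·(1−r²)/r²
(1−r²)/r² = (1−0.087025)/0.087025 = 10.4910
n ≥ 2 + 3.8416·10.4910 = 2 + 40.3022 = 42.3022
⌈42.3022⌉ = 43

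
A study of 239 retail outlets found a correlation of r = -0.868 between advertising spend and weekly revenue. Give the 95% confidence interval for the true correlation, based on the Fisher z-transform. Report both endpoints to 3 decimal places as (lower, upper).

(-0.896, -0.833)

Fisher z: z_r = atanh(r) = ½·ln((1+(-0.868))/(1−(-0.868))) = -1.324911
SE(z) = 1/√(n−3) = 1/√236 = 0.065094
95% ⇒ z* = 1.960; margin = 1.960·0.065094 = 0.127584
CI on z-scale: (-1.452495, -1.197327)
Back-transform: tanh(-1.452495) = -0.896185, tanh(-1.197327) = -0.832837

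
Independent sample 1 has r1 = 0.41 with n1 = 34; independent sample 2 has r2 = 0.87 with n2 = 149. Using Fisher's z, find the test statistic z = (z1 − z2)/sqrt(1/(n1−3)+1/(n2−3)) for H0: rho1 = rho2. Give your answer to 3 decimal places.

z1 = atanh(0.41) = 0.435611,  z2 = atanh(0.87) = 1.333080
SE = √(1/(n1−3) + 1/(n2−3)) = √(1/31 + 1/146) = √(0.0322581 + 0.0068493) = √0.0391074 = 0.197756
z = (z1 − z2)/SE = (0.435611 − 1.333080) / 0.197756 = -0.897469 / 0.197756 = -4.538

-4.538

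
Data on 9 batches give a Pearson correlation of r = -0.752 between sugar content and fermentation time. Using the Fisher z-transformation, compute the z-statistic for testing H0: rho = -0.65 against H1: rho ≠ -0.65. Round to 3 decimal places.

z_r = atanh(-0.752) = -0.977542,  z_0 = atanh(-0.65) = -0.775299
SE = 1/√(n−3) = 1/√6 = 0.408248
z = (z_r − z_0)/SE = (-0.977542 − (-0.775299)) / 0.408248 = -0.202243 / 0.408248 = -0.495

-0.495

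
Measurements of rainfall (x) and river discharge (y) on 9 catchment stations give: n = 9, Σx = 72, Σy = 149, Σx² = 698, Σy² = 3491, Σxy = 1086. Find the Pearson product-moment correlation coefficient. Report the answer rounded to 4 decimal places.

Numerator: nΣxy − (Σx)(Σy) = 9·1086 − (72)(149) = -954
Denominator: √[(nΣx²−(Σx)²)(nΣy²−(Σy)²)]
  nΣx²−(Σx)² = 9·698 − 5184 = 1098;  nΣy²−(Σy)² = 9·3491 − 22201 = 9218
  √(1098·9218) = √10121364 = 3181.4091
r = -954 / 3181.4091 = -0.2999

-0.2999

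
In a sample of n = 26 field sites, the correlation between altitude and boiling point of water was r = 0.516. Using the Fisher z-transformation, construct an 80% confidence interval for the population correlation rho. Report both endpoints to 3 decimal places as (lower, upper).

(0.295, 0.685)

Fisher z: z_r = atanh(r) = ½·ln((1+0.516)/(1−0.516)) = 0.570873
SE(z) = 1/√(n−3) = 1/√23 = 0.208514
80% ⇒ z* = 1.282; margin = 1.282·0.208514 = 0.267315
CI on z-scale: (0.303558, 0.838188)
Back-transform: tanh(0.303558) = 0.294565, tanh(0.838188) = 0.684848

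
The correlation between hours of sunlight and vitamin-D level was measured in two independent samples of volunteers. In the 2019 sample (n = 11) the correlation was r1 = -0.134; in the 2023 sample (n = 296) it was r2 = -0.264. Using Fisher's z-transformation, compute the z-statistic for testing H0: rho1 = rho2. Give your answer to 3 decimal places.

0.378

z1 = atanh(-0.134) = -0.134811,  z2 = atanh(-0.264) = -0.270403
SE = √(1/(n1−3) + 1/(n2−3)) = √(1/8 + 1/293) = √(0.1250000 + 0.0034130) = √0.1284130 = 0.358348
z = (z1 − z2)/SE = (-0.134811 − (-0.270403)) / 0.358348 = 0.135592 / 0.358348 = 0.378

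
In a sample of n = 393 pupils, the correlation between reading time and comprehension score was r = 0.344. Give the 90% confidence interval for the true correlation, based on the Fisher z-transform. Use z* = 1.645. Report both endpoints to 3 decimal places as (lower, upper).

z_r = atanh(0.344) = 0.358622;  SE = 1/√(n−3) = 1/√390 = 0.050637
z-limits: 0.358622 ± 1.645·0.050637 = 0.358622 ± 0.083298 = [0.275324, 0.441920]
ρ-limits: (tanh 0.275324, tanh 0.441920) = (0.269, 0.415)

(0.269, 0.415)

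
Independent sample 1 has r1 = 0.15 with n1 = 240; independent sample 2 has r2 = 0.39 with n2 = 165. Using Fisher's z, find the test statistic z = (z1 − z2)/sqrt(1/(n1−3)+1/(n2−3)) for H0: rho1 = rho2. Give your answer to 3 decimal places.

Fisher z-transforms: z1 = atanh(0.15) = 0.151140, z2 = atanh(0.39) = 0.411800; difference d = -0.260660
Var(d) = 1/237 + 1/162 = 0.0042194 + 0.0061728 = 0.0103922
z = d/√Var(d) = -0.260660 / √0.0103922 = -0.260660 / 0.101942 = -2.557

-2.557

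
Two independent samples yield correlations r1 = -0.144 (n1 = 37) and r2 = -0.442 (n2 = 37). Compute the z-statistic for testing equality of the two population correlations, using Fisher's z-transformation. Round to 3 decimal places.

z1 = atanh(-0.144) = -0.145008,  z2 = atanh(-0.442) = -0.474714
SE = √(1/(n1−3) + 1/(n2−3)) = √(1/34 + 1/34) = √(0.0294118 + 0.0294118) = √0.0588236 = 0.242536
z = (z1 − z2)/SE = (-0.145008 − (-0.474714)) / 0.242536 = 0.329706 / 0.242536 = 1.359

1.359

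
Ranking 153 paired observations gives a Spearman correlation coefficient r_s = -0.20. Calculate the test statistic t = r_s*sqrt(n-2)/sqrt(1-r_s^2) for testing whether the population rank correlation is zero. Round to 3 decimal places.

t = r_s·√(n−2) / √(1−r_s²) with r_s = -0.20, n = 153
  = -0.20·√151 / √(1 − 0.0400)
  = -0.20·12.288206 / 0.979796
  = -2.457641 / 0.979796 = -2.508

-2.508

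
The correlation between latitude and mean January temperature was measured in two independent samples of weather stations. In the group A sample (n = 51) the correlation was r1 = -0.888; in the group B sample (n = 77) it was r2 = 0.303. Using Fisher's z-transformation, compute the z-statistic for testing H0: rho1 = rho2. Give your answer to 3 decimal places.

-9.309

Fisher z-transforms: z1 = atanh(-0.888) = -1.412387, z2 = atanh(0.303) = 0.312820; difference d = -1.725207
Var(d) = 1/48 + 1/74 = 0.0208333 + 0.0135135 = 0.0343468
z = d/√Var(d) = -1.725207 / √0.0343468 = -1.725207 / 0.185329 = -9.309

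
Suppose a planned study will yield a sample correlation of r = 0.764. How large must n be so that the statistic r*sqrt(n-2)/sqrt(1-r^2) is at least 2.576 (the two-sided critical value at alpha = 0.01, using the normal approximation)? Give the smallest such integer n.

7

r√(n−2)/√(1−r²) ≥ 2.576  ⇔  n−2 ≥ (2.576)²·(1−r²)/r²
(1−r²)/r² = (1−0.583696)/0.583696 = 0.7132
n ≥ 2 + 6.635776·0.7132 = 2 + 4.7326 = 6.7326
⌈6.7326⌉ = 7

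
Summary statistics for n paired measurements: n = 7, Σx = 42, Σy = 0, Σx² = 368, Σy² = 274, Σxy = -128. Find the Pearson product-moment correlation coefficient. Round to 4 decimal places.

-0.7180

Numerator: nΣxy − (Σx)(Σy) = 7·(-128) − (42)(0) = -896
Denominator: √[(nΣx²−(Σx)²)(nΣy²−(Σy)²)]
  nΣx²−(Σx)² = 7·368 − 1764 = 812;  nΣy²−(Σy)² = 7·274 − 0 = 1918
  √(812·1918) = √1557416 = 1247.9647
r = -896 / 1247.9647 = -0.7180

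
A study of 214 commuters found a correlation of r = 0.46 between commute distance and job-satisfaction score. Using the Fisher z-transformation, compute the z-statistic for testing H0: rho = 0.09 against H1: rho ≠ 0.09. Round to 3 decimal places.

Fisher z: atanh(0.46) = 0.497311, atanh(0.09) = 0.090244
z = (z_r − z_0)·√(n−3) = (0.497311 − 0.090244)·√211 = 0.407067 · 14.525839 = 5.913

5.913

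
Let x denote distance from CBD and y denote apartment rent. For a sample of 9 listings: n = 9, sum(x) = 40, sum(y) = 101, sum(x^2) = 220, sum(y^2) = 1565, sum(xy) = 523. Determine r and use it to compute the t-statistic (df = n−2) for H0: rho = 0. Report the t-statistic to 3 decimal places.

S_xy = nΣxy − ΣxΣy = 9·523 − 40·101 = 4707 − 4040 = 667
S_xx = nΣx² − (Σx)² = 9·220 − 40² = 1980 − 1600 = 380
S_yy = nΣy² − (Σy)² = 9·1565 − 101² = 14085 − 10201 = 3884
r = S_xy / √(S_xx·S_yy) = 667 / √(380·3884) = 667 / √1475920 = 667 / 1214.8745 = 0.5490
t = r·√(n−2)/√(1−r²) = 0.5490·√7 / √(1−0.301401) = 1.452517 / 0.835822 = 1.738

1.738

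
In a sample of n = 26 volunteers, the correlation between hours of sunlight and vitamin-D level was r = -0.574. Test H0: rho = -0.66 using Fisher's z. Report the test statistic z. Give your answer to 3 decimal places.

0.668

Fisher z: atanh(-0.574) = -0.653468, atanh(-0.66) = -0.792814
z = (z_r − z_0)·√(n−3) = (-0.653468 − (-0.792814))·√23 = 0.139346 · 4.795832 = 0.668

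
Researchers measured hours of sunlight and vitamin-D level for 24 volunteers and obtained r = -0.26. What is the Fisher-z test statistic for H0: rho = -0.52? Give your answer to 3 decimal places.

Fisher z: atanh(-0.26) = -0.266108, atanh(-0.52) = -0.576340
z = (z_r − z_0)·√(n−3) = (-0.266108 − (-0.576340))·√21 = 0.310232 · 4.582576 = 1.422

1.422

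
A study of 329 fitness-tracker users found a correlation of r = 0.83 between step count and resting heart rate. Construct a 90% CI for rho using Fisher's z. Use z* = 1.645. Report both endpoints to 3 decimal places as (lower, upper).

(0.799, 0.856)

Fisher z: z_r = atanh(r) = ½·ln((1+0.83)/(1−0.83)) = 1.188136
SE(z) = 1/√(n−3) = 1/√326 = 0.055385
90% ⇒ z* = 1.645; margin = 1.645·0.055385 = 0.091108
CI on z-scale: (1.097028, 1.279244)
Back-transform: tanh(1.097028) = 0.799429, tanh(1.279244) = 0.856283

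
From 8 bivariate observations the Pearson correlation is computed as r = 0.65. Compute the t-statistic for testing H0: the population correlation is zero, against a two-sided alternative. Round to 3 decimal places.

t = r·√(n−2) / √(1−r²) with r = 0.65, n = 8
  = 0.65·√6 / √(1 − 0.4225)
  = 0.65·2.449490 / 0.759934
  = 1.592169 / 0.759934 = 2.095

2.095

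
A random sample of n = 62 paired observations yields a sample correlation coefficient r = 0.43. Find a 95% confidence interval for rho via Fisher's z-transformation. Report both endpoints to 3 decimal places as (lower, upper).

Fisher z: z_r = atanh(r) = ½·ln((1+0.43)/(1−0.43)) = 0.459897
SE(z) = 1/√(n−3) = 1/√59 = 0.130189
95% ⇒ z* = 1.960; margin = 1.960·0.130189 = 0.255170
CI on z-scale: (0.204727, 0.715067)
Back-transform: tanh(0.204727) = 0.201914, tanh(0.715067) = 0.613844

(0.202, 0.614)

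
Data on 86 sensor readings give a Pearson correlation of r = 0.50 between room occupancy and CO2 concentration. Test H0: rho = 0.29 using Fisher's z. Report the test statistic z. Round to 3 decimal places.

Fisher z: atanh(0.50) = 0.549306, atanh(0.29) = 0.298566
z = (z_r − z_0)·√(n−3) = (0.549306 − 0.298566)·√83 = 0.250740 · 9.110434 = 2.284

2.284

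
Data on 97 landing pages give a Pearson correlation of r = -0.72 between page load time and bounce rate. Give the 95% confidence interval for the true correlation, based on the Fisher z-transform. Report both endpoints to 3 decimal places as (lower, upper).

Fisher z: z_r = atanh(r) = ½·ln((1+(-0.72))/(1−(-0.72))) = -0.907645
SE(z) = 1/√(n−3) = 1/√94 = 0.103142
95% ⇒ z* = 1.960; margin = 1.960·0.103142 = 0.202158
CI on z-scale: (-1.109803, -0.705487)
Back-transform: tanh(-1.109803) = -0.803993, tanh(-0.705487) = -0.607839

(-0.804, -0.608)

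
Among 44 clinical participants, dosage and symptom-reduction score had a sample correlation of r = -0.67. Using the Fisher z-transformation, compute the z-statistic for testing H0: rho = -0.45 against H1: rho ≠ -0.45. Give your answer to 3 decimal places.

Fisher z: atanh(-0.67) = -0.810743, atanh(-0.45) = -0.484700
z = (z_r − z_0)·√(n−3) = (-0.810743 − (-0.484700))·√41 = -0.326043 · 6.403124 = -2.088

-2.088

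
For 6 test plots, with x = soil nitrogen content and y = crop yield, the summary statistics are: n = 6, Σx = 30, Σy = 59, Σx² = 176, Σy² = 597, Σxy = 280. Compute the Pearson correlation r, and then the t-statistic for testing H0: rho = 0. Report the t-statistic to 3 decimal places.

Numerator: nΣxy − (Σx)(Σy) = 6·280 − (30)(59) = -90
Denominator: √[(nΣx²−(Σx)²)(nΣy²−(Σy)²)]
  nΣx²−(Σx)² = 6·176 − 900 = 156;  nΣy²−(Σy)² = 6·597 − 3481 = 101
  √(156·101) = √15756 = 125.5229
r = -90 / 125.5229 = -0.7170
t = r·√(n−2)/√(1−r²) = -0.7170·√4 / √(1−0.514089) = -1.434000 / 0.697073 = -2.057

-2.057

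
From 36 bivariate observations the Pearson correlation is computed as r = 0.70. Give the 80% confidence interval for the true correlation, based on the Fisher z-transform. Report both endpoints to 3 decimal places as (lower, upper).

Fisher z: z_r = atanh(r) = ½·ln((1+0.70)/(1−0.70)) = 0.867301
SE(z) = 1/√(n−3) = 1/√33 = 0.174078
80% ⇒ z* = 1.282; margin = 1.282·0.174078 = 0.223168
CI on z-scale: (0.644133, 1.090469)
Back-transform: tanh(0.644133) = 0.567707, tanh(1.090469) = 0.797049

(0.568, 0.797)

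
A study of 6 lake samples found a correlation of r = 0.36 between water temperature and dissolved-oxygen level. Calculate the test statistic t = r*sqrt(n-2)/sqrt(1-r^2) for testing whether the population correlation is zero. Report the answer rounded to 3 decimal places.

t = r·√(n−2) / √(1−r²) with r = 0.36, n = 6
  = 0.36·√4 / √(1 − 0.1296)
  = 0.36·2.000000 / 0.932952
  = 0.720000 / 0.932952 = 0.772

0.772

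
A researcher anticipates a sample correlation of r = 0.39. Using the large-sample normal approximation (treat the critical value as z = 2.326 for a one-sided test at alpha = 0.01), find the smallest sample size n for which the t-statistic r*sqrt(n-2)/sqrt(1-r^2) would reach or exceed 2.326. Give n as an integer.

r√(n−2)/√(1−r²) ≥ 2.326  ⇔  n−2 ≥ (2.326)²·(1−r²)/r²
(1−r²)/r² = (1−0.1521)/0.1521 = 5.5746
n ≥ 2 + 5.410276·5.5746 = 2 + 30.1601 = 32.1601
⌈32.1601⌉ = 33

33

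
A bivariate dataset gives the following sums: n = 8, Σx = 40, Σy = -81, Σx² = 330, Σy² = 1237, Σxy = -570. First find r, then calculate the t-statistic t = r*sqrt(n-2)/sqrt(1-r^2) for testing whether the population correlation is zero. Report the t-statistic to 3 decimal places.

Numerator: nΣxy − (Σx)(Σy) = 8·(-570) − (40)(-81) = -1320
Denominator: √[(nΣx²−(Σx)²)(nΣy²−(Σy)²)]
  nΣx²−(Σx)² = 8·330 − 1600 = 1040;  nΣy²−(Σy)² = 8·1237 − 6561 = 3335
  √(1040·3335) = √3468400 = 1862.3641
r = -1320 / 1862.3641 = -0.7088
t = r·√(n−2)/√(1−r²) = -0.7088·√6 / √(1−0.502397) = -1.736198 / 0.705410 = -2.461

-2.461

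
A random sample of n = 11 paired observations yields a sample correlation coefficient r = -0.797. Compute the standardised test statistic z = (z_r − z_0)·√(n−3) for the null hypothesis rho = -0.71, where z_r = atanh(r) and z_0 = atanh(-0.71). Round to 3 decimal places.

-0.575

z_r = atanh(-0.797) = -1.090334,  z_0 = atanh(-0.71) = -0.887184
SE = 1/√(n−3) = 1/√8 = 0.353553
z = (z_r − z_0)/SE = (-1.090334 − (-0.887184)) / 0.353553 = -0.203150 / 0.353553 = -0.575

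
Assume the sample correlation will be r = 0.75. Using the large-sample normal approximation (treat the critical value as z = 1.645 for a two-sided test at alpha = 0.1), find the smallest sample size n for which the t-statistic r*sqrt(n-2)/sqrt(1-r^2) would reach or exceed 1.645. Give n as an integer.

Need r·√(n−2)/√(1−r²) ≥ 1.645
√(n−2) ≥ 1.645·√(1−0.5625) / 0.75 = 1.645·0.661438 / 0.75 = 1.4508
n−2 ≥ 2.1048  ⇒  n ≥ 4.1048
Smallest integer n = 5

5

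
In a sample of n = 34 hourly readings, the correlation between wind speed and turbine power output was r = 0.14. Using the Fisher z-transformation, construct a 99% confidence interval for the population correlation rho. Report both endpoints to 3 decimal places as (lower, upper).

z_r = atanh(0.14) = 0.140926;  SE = 1/√(n−3) = 1/√31 = 0.179605
z-limits: 0.140926 ± 2.576·0.179605 = 0.140926 ± 0.462662 = [-0.321736, 0.603588]
ρ-limits: (tanh -0.321736, tanh 0.603588) = (-0.311, 0.540)

(-0.311, 0.540)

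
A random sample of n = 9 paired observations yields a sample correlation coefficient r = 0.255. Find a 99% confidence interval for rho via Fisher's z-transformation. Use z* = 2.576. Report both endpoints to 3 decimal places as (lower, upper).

(-0.659, 0.865)

Fisher z: z_r = atanh(r) = ½·ln((1+0.255)/(1−0.255)) = 0.260753
SE(z) = 1/√(n−3) = 1/√6 = 0.408248
99% ⇒ z* = 2.576; margin = 2.576·0.408248 = 1.051647
CI on z-scale: (-0.790894, 1.312400)
Back-transform: tanh(-0.790894) = -0.658915, tanh(1.312400) = 0.864881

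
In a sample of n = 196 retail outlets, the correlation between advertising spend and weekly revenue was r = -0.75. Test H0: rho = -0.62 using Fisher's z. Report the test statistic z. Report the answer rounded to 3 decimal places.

Fisher z: atanh(-0.75) = -0.972955, atanh(-0.62) = -0.725005
z = (z_r − z_0)·√(n−3) = (-0.972955 − (-0.725005))·√193 = -0.247950 · 13.892444 = -3.445

-3.445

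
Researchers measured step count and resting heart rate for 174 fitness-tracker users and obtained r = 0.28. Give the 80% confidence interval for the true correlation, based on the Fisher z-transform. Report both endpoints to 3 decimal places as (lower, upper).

(0.187, 0.368)

Fisher z: z_r = atanh(r) = ½·ln((1+0.28)/(1−0.28)) = 0.287682
SE(z) = 1/√(n−3) = 1/√171 = 0.076472
80% ⇒ z* = 1.282; margin = 1.282·0.076472 = 0.098037
CI on z-scale: (0.189645, 0.385719)
Back-transform: tanh(0.189645) = 0.187404, tanh(0.385719) = 0.367664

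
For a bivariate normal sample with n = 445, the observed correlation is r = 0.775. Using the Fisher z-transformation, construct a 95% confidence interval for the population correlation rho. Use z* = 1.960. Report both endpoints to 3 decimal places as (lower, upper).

(0.735, 0.810)

z_r = atanh(0.775) = 1.032728;  SE = 1/√(n−3) = 1/√442 = 0.047565
z-limits: 1.032728 ± 1.960·0.047565 = 1.032728 ± 0.093227 = [0.939501, 1.125955]
ρ-limits: (tanh 0.939501, tanh 1.125955) = (0.735, 0.810)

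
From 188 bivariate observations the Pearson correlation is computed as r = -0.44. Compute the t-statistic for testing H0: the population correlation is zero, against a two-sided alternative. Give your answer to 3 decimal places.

t = r·√(n−2) / √(1−r²) with r = -0.44, n = 188
  = -0.44·√186 / √(1 − 0.1936)
  = -0.44·13.638182 / 0.897998
  = -6.000800 / 0.897998 = -6.682

-6.682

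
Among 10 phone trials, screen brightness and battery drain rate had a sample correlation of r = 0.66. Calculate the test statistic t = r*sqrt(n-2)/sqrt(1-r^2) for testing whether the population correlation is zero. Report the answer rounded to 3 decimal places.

1 − r² = 1 − 0.4356 = 0.5644;  √(1−r²) = 0.751266
√(n−2) = √8 = 2.828427
t = r·√(n−2)/√(1−r²) = 0.66 · 2.828427 / 0.751266 = 2.485

2.485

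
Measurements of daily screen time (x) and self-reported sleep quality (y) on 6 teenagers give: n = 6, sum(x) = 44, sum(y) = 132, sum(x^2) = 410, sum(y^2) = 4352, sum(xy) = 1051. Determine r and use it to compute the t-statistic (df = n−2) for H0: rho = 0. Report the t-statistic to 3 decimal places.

0.480

S_xy = nΣxy − ΣxΣy = 6·1051 − 44·132 = 6306 − 5808 = 498
S_xx = nΣx² − (Σx)² = 6·410 − 44² = 2460 − 1936 = 524
S_yy = nΣy² − (Σy)² = 6·4352 − 132² = 26112 − 17424 = 8688
r = S_xy / √(S_xx·S_yy) = 498 / √(524·8688) = 498 / √4552512 = 498 / 2133.6616 = 0.2334
t = r·√(n−2)/√(1−r²) = 0.2334·√4 / √(1−0.054476) = 0.466800 / 0.972381 = 0.480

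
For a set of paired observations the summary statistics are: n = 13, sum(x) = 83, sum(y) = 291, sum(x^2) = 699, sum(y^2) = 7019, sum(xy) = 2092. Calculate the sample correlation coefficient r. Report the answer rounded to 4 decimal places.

Numerator: nΣxy − (Σx)(Σy) = 13·2092 − (83)(291) = 3043
Denominator: √[(nΣx²−(Σx)²)(nΣy²−(Σy)²)]
  nΣx²−(Σx)² = 13·699 − 6889 = 2198;  nΣy²−(Σy)² = 13·7019 − 84681 = 6566
  √(2198·6566) = √14432068 = 3798.9562
r = 3043 / 3798.9562 = 0.8010

0.8010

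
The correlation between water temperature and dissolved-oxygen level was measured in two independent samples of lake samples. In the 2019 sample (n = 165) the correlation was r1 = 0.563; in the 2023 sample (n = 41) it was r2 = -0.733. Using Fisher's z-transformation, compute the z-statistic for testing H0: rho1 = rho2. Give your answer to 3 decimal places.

8.724

Fisher z-transforms: z1 = atanh(0.563) = 0.637215, z2 = atanh(-0.733) = -0.935180; difference d = 1.572395
Var(d) = 1/162 + 1/38 = 0.0061728 + 0.0263158 = 0.0324886
z = d/√Var(d) = 1.572395 / √0.0324886 = 1.572395 / 0.180246 = 8.724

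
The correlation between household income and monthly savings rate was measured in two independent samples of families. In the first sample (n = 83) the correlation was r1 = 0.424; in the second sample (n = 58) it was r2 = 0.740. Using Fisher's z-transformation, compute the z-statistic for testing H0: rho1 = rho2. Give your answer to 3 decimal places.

-2.843

Fisher z-transforms: z1 = atanh(0.424) = 0.452559, z2 = atanh(0.740) = 0.950479; difference d = -0.497920
Var(d) = 1/80 + 1/55 = 0.0125000 + 0.0181818 = 0.0306818
z = d/√Var(d) = -0.497920 / √0.0306818 = -0.497920 / 0.175162 = -2.843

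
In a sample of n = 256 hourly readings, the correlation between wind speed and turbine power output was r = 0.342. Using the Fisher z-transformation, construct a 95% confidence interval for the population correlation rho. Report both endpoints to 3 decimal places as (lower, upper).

Fisher z: z_r = atanh(r) = ½·ln((1+0.342)/(1−0.342)) = 0.356356
SE(z) = 1/√(n−3) = 1/√253 = 0.062869
95% ⇒ z* = 1.960; margin = 1.960·0.062869 = 0.123223
CI on z-scale: (0.233133, 0.479579)
Back-transform: tanh(0.233133) = 0.228999, tanh(0.479579) = 0.445906

(0.229, 0.446)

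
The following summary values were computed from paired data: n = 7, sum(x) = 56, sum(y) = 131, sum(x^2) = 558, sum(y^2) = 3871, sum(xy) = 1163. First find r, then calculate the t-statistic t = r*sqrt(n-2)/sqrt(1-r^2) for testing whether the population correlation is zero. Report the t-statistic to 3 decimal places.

0.680

S_xy = nΣxy − ΣxΣy = 7·1163 − 56·131 = 8141 − 7336 = 805
S_xx = nΣx² − (Σx)² = 7·558 − 56² = 3906 − 3136 = 770
S_yy = nΣy² − (Σy)² = 7·3871 − 131² = 27097 − 17161 = 9936
r = S_xy / √(S_xx·S_yy) = 805 / √(770·9936) = 805 / √7650720 = 805 / 2765.9935 = 0.2910
t = r·√(n−2)/√(1−r²) = 0.2910·√5 / √(1−0.084681) = 0.650696 / 0.956723 = 0.680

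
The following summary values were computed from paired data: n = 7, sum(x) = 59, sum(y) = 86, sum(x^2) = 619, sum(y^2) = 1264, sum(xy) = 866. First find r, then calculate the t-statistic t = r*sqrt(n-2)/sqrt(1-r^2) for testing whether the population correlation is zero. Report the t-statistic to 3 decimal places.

Numerator: nΣxy − (Σx)(Σy) = 7·866 − (59)(86) = 988
Denominator: √[(nΣx²−(Σx)²)(nΣy²−(Σy)²)]
  nΣx²−(Σx)² = 7·619 − 3481 = 852;  nΣy²−(Σy)² = 7·1264 − 7396 = 1452
  √(852·1452) = √1237104 = 1112.2518
r = 988 / 1112.2518 = 0.8883
t = r·√(n−2)/√(1−r²) = 0.8883·√5 / √(1−0.789077) = 1.986299 / 0.459264 = 4.325

4.325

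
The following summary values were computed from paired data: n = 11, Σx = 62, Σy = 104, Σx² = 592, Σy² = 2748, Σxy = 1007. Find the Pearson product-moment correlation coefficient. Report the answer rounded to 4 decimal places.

Numerator: nΣxy − (Σx)(Σy) = 11·1007 − (62)(104) = 4629
Denominator: √[(nΣx²−(Σx)²)(nΣy²−(Σy)²)]
  nΣx²−(Σx)² = 11·592 − 3844 = 2668;  nΣy²−(Σy)² = 11·2748 − 10816 = 19412
  √(2668·19412) = √51791216 = 7196.6114
r = 4629 / 7196.6114 = 0.6432

0.6432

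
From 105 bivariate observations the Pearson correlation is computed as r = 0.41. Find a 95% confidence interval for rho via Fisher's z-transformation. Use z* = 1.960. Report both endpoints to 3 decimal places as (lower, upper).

(0.237, 0.558)

Fisher z: z_r = atanh(r) = ½·ln((1+0.41)/(1−0.41)) = 0.435611
SE(z) = 1/√(n−3) = 1/√102 = 0.099015
95% ⇒ z* = 1.960; margin = 1.960·0.099015 = 0.194069
CI on z-scale: (0.241542, 0.629680)
Back-transform: tanh(0.241542) = 0.236952, tanh(0.629680) = 0.557832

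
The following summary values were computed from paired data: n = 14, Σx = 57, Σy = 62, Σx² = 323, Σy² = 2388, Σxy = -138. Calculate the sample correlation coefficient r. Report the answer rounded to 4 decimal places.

Numerator: nΣxy − (Σx)(Σy) = 14·(-138) − (57)(62) = -5466
Denominator: √[(nΣx²−(Σx)²)(nΣy²−(Σy)²)]
  nΣx²−(Σx)² = 14·323 − 3249 = 1273;  nΣy²−(Σy)² = 14·2388 − 3844 = 29588
  √(1273·29588) = √37665524 = 6137.2245
r = -5466 / 6137.2245 = -0.8906

-0.8906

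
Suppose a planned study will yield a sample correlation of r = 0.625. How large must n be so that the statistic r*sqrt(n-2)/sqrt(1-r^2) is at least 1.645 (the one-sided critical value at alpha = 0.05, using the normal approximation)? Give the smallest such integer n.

Need r·√(n−2)/√(1−r²) ≥ 1.645
√(n−2) ≥ 1.645·√(1−0.390625) / 0.625 = 1.645·0.780625 / 0.625 = 2.0546
n−2 ≥ 4.2214  ⇒  n ≥ 6.2214
Smallest integer n = 7

7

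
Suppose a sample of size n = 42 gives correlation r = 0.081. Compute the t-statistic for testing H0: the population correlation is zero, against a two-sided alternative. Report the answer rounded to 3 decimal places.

0.514

1 − r² = 1 − 0.006561 = 0.993439;  √(1−r²) = 0.996714
√(n−2) = √40 = 6.324555
t = r·√(n−2)/√(1−r²) = 0.081 · 6.324555 / 0.996714 = 0.514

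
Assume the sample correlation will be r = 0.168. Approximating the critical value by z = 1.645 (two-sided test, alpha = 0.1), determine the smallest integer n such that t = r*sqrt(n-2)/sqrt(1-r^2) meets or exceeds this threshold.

Need r·√(n−2)/√(1−r²) ≥ 1.645
√(n−2) ≥ 1.645·√(1−0.028224) / 0.168 = 1.645·0.985787 / 0.168 = 9.6525
n−2 ≥ 93.1708  ⇒  n ≥ 95.1708
Smallest integer n = 96

96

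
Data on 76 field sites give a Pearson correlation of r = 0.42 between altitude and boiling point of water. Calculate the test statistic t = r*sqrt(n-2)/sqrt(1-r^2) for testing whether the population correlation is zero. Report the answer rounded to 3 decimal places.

1 − r² = 1 − 0.1764 = 0.8236;  √(1−r²) = 0.907524
√(n−2) = √74 = 8.602325
t = r·√(n−2)/√(1−r²) = 0.42 · 8.602325 / 0.907524 = 3.981

3.981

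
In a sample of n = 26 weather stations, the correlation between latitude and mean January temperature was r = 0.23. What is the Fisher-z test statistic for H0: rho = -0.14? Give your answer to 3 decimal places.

1.799

Fisher z: atanh(0.23) = 0.234189, atanh(-0.14) = -0.140926
z = (z_r − z_0)·√(n−3) = (0.234189 − (-0.140926))·√23 = 0.375115 · 4.795832 = 1.799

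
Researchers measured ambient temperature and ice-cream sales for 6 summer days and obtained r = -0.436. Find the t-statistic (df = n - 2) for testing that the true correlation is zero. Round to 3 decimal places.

-0.969

t = r·√(n−2) / √(1−r²) with r = -0.436, n = 6
  = -0.436·√4 / √(1 − 0.190096)
  = -0.436·2.000000 / 0.899947
  = -0.872000 / 0.899947 = -0.969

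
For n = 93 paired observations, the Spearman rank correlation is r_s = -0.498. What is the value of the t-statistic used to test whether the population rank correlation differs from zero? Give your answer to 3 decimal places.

-5.478

1 − r_s² = 1 − 0.248004 = 0.751996;  √(1−r_s²) = 0.867177
√(n−2) = √91 = 9.539392
t = r_s·√(n−2)/√(1−r_s²) = -0.498 · 9.539392 / 0.867177 = -5.478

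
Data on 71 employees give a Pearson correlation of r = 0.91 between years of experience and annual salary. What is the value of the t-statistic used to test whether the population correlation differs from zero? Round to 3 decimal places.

t = r·√(n−2) / √(1−r²) with r = 0.91, n = 71
  = 0.91·√69 / √(1 − 0.8281)
  = 0.91·8.306624 / 0.414608
  = 7.559028 / 0.414608 = 18.232

18.232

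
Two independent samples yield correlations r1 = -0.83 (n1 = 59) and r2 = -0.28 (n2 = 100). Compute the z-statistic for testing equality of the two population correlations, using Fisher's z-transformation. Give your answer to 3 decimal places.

Fisher z-transforms: z1 = atanh(-0.83) = -1.188136, z2 = atanh(-0.28) = -0.287682; difference d = -0.900454
Var(d) = 1/56 + 1/97 = 0.0178571 + 0.0103093 = 0.0281664
z = d/√Var(d) = -0.900454 / √0.0281664 = -0.900454 / 0.167828 = -5.365

-5.365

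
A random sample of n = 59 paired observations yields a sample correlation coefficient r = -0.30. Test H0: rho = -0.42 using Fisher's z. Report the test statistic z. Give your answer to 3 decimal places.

1.034

Fisher z: atanh(-0.30) = -0.309520, atanh(-0.42) = -0.447692
z = (z_r − z_0)·√(n−3) = (-0.309520 − (-0.447692))·√56 = 0.138172 · 7.483315 = 1.034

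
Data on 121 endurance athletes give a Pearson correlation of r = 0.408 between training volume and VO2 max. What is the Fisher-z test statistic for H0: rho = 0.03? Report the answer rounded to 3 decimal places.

Fisher z: atanh(0.408) = 0.433209, atanh(0.03) = 0.030009
z = (z_r − z_0)·√(n−3) = (0.433209 − 0.030009)·√118 = 0.403200 · 10.862780 = 4.380

4.380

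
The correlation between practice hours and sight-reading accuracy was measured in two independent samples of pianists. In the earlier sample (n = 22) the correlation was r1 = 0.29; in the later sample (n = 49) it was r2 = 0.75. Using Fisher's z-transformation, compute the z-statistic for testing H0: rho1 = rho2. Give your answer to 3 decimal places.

Fisher z-transforms: z1 = atanh(0.29) = 0.298566, z2 = atanh(0.75) = 0.972955; difference d = -0.674389
Var(d) = 1/19 + 1/46 = 0.0526316 + 0.0217391 = 0.0743707
z = d/√Var(d) = -0.674389 / √0.0743707 = -0.674389 / 0.272710 = -2.473

-2.473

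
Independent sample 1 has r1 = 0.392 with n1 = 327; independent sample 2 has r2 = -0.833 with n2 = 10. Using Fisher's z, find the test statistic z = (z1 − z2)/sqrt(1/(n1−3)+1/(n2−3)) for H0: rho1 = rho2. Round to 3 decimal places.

4.220

z1 = atanh(0.392) = 0.414161,  z2 = atanh(-0.833) = -1.197858
SE = √(1/(n1−3) + 1/(n2−3)) = √(1/324 + 1/7) = √(0.0030864 + 0.1428571) = √0.1459435 = 0.382026
z = (z1 − z2)/SE = (0.414161 − (-1.197858)) / 0.382026 = 1.612019 / 0.382026 = 4.220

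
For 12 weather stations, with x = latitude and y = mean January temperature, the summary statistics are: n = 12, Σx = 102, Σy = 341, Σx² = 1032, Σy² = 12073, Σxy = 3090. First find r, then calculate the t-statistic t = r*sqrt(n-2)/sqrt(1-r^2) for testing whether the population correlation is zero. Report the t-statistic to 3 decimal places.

1.014

S_xy = nΣxy − ΣxΣy = 12·3090 − 102·341 = 37080 − 34782 = 2298
S_xx = nΣx² − (Σx)² = 12·1032 − 102² = 12384 − 10404 = 1980
S_yy = nΣy² − (Σy)² = 12·12073 − 341² = 144876 − 116281 = 28595
r = S_xy / √(S_xx·S_yy) = 2298 / √(1980·28595) = 2298 / √56618100 = 2298 / 7524.5000 = 0.3054
t = r·√(n−2)/√(1−r²) = 0.3054·√10 / √(1−0.093269) = 0.965760 / 0.952224 = 1.014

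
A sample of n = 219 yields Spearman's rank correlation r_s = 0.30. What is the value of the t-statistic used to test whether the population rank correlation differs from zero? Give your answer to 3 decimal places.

1 − r_s² = 1 − 0.0900 = 0.9100;  √(1−r_s²) = 0.953939
√(n−2) = √217 = 14.730920
t = r_s·√(n−2)/√(1−r_s²) = 0.30 · 14.730920 / 0.953939 = 4.633

4.633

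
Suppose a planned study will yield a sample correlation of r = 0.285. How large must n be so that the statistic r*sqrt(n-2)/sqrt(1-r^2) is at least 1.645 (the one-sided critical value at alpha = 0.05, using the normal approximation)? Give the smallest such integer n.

Need r·√(n−2)/√(1−r²) ≥ 1.645
√(n−2) ≥ 1.645·√(1−0.081225) / 0.285 = 1.645·0.958528 / 0.285 = 5.5326
n−2 ≥ 30.6097  ⇒  n ≥ 32.6097
Smallest integer n = 33

33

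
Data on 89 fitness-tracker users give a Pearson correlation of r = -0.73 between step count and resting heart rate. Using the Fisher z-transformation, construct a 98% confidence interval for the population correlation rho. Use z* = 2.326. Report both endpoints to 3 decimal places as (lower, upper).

(-0.827, -0.590)

z_r = atanh(-0.73) = -0.928727;  SE = 1/√(n−3) = 1/√86 = 0.107833
z-limits: -0.928727 ± 2.326·0.107833 = -0.928727 ± 0.250820 = [-1.179547, -0.677907]
ρ-limits: (tanh -1.179547, tanh -0.677907) = (-0.827, -0.590)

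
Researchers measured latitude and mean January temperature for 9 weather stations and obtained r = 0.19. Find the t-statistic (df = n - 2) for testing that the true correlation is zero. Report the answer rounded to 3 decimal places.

0.512

t = r·√(n−2) / √(1−r²) with r = 0.19, n = 9
  = 0.19·√7 / √(1 − 0.0361)
  = 0.19·2.645751 / 0.981784
  = 0.502693 / 0.981784 = 0.512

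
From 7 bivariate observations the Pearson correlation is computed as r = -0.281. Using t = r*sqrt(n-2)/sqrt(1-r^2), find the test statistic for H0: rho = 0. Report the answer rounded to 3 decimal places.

-0.655

t = r·√(n−2) / √(1−r²) with r = -0.281, n = 7
  = -0.281·√5 / √(1 − 0.078961)
  = -0.281·2.236068 / 0.959708
  = -0.628335 / 0.959708 = -0.655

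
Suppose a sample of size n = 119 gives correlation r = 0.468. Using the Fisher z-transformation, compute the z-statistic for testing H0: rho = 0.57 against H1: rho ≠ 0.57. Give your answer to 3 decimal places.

Fisher z: atanh(0.468) = 0.507506, atanh(0.57) = 0.647523
z = (z_r − z_0)·√(n−3) = (0.507506 − 0.647523)·√116 = -0.140017 · 10.770330 = -1.508

-1.508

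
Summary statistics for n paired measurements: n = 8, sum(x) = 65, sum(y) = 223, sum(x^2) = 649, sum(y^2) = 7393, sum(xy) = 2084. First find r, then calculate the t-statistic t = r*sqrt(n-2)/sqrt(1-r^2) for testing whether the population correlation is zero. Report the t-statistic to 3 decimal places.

2.552

S_xy = nΣxy − ΣxΣy = 8·2084 − 65·223 = 16672 − 14495 = 2177
S_xx = nΣx² − (Σx)² = 8·649 − 65² = 5192 − 4225 = 967
S_yy = nΣy² − (Σy)² = 8·7393 − 223² = 59144 − 49729 = 9415
r = S_xy / √(S_xx·S_yy) = 2177 / √(967·9415) = 2177 / √9104305 = 2177 / 3017.3341 = 0.7215
t = r·√(n−2)/√(1−r²) = 0.7215·√6 / √(1−0.520562) = 1.767307 / 0.692415 = 2.552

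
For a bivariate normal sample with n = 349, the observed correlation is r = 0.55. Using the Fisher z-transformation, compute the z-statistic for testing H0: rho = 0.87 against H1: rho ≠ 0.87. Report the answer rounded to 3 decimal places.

-13.294

z_r = atanh(0.55) = 0.618381,  z_0 = atanh(0.87) = 1.333080
SE = 1/√(n−3) = 1/√346 = 0.053760
z = (z_r − z_0)/SE = (0.618381 − 1.333080) / 0.053760 = -0.714699 / 0.053760 = -13.294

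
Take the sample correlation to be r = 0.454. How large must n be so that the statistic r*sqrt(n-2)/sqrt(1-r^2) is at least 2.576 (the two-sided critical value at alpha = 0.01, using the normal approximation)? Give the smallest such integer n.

r√(n−2)/√(1−r²) ≥ 2.576  ⇔  n−2 ≥ (2.576)²·(1−r²)/r²
(1−r²)/r² = (1−0.206116)/0.206116 = 3.8516
n ≥ 2 + 6.635776·3.8516 = 2 + 25.5584 = 27.5584
⌈27.5584⌉ = 28

28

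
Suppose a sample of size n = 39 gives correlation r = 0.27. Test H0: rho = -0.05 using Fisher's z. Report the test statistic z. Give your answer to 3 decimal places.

z_r = atanh(0.27) = 0.276864,  z_0 = atanh(-0.05) = -0.050042
SE = 1/√(n−3) = 1/√36 = 0.166667
z = (z_r − z_0)/SE = (0.276864 − (-0.050042)) / 0.166667 = 0.326906 / 0.166667 = 1.961

1.961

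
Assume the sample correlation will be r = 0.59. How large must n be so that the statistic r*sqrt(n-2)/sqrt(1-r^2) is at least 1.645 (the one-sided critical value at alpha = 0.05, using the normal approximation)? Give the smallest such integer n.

r√(n−2)/√(1−r²) ≥ 1.645  ⇔  n−2 ≥ (1.645)²·(1−r²)/r²
(1−r²)/r² = (1−0.3481)/0.3481 = 1.8727
n ≥ 2 + 2.706025·1.8727 = 2 + 5.0676 = 7.0676
⌈7.0676⌉ = 8

8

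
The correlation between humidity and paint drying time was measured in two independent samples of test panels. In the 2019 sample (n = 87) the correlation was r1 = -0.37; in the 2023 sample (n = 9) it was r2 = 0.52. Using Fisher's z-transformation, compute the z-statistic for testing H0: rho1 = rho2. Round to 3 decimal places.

z1 = atanh(-0.37) = -0.388423,  z2 = atanh(0.52) = 0.576340
SE = √(1/(n1−3) + 1/(n2−3)) = √(1/84 + 1/6) = √(0.0119048 + 0.1666667) = √0.1785715 = 0.422577
z = (z1 − z2)/SE = (-0.388423 − 0.576340) / 0.422577 = -0.964763 / 0.422577 = -2.283

-2.283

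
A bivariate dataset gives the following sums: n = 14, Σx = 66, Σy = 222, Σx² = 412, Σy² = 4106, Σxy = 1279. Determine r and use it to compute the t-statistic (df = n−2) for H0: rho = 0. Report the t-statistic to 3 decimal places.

Numerator: nΣxy − (Σx)(Σy) = 14·1279 − (66)(222) = 3254
Denominator: √[(nΣx²−(Σx)²)(nΣy²−(Σy)²)]
  nΣx²−(Σx)² = 14·412 − 4356 = 1412;  nΣy²−(Σy)² = 14·4106 − 49284 = 8200
  √(1412·8200) = √11578400 = 3402.7048
r = 3254 / 3402.7048 = 0.9563
t = r·√(n−2)/√(1−r²) = 0.9563·√12 / √(1−0.914510) = 3.312720 / 0.292387 = 11.330

11.330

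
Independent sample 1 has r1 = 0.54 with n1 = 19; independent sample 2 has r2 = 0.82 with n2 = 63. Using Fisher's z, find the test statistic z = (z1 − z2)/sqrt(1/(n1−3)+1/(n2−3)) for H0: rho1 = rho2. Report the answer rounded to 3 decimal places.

-1.964

Fisher z-transforms: z1 = atanh(0.54) = 0.604156, z2 = atanh(0.82) = 1.156817; difference d = -0.552661
Var(d) = 1/16 + 1/60 = 0.0625000 + 0.0166667 = 0.0791667
z = d/√Var(d) = -0.552661 / √0.0791667 = -0.552661 / 0.281366 = -1.964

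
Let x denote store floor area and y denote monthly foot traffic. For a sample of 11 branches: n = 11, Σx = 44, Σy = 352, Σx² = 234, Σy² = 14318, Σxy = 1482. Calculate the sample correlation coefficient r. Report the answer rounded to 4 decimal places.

S_xy = nΣxy − ΣxΣy = 11·1482 − 44·352 = 16302 − 15488 = 814
S_xx = nΣx² − (Σx)² = 11·234 − 44² = 2574 − 1936 = 638
S_yy = nΣy² − (Σy)² = 11·14318 − 352² = 157498 − 123904 = 33594
r = S_xy / √(S_xx·S_yy) = 814 / √(638·33594) = 814 / √21432972 = 814 / 4629.5758 = 0.1758

0.1758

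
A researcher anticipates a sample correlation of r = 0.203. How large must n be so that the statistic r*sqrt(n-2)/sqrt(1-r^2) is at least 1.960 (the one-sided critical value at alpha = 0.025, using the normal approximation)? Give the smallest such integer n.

92

Need r·√(n−2)/√(1−r²) ≥ 1.960
√(n−2) ≥ 1.960·√(1−0.041209) / 0.203 = 1.960·0.979179 / 0.203 = 9.4541
n−2 ≥ 89.3800  ⇒  n ≥ 91.3800
Smallest integer n = 92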